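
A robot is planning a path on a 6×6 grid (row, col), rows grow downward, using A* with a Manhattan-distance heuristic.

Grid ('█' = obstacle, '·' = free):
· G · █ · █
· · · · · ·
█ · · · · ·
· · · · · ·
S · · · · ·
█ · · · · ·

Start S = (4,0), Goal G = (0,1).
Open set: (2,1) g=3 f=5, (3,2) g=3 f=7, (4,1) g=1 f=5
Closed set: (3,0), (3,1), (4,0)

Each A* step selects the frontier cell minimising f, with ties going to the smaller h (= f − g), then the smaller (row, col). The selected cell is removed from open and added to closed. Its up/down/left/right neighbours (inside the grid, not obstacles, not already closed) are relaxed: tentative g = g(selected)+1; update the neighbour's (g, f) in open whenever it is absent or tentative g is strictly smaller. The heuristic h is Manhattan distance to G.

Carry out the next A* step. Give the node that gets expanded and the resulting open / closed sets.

expanded=(2,1); open=[(1,1) g=4 f=5, (2,2) g=4 f=7, (3,2) g=3 f=7, (4,1) g=1 f=5]; closed=[(2,1), (3,0), (3,1), (4,0)]

step 1: expand (2,1) (f=5, h=2) → closed; open now [(1,1) g=4 f=5, (2,2) g=4 f=7, (3,2) g=3 f=7, (4,1) g=1 f=5]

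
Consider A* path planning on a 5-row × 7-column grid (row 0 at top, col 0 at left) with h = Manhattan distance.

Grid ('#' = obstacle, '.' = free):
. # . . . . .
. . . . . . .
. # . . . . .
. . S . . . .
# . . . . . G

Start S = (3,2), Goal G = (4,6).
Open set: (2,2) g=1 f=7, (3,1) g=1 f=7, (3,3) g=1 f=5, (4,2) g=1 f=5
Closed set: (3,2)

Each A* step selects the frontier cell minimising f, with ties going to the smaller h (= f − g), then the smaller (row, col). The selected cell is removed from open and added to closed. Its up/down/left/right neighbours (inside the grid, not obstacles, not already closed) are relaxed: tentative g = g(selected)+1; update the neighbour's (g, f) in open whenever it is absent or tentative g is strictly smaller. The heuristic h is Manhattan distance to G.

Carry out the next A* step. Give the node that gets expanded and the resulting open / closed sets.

expanded=(3,3); open=[(2,2) g=1 f=7, (2,3) g=2 f=7, (3,1) g=1 f=7, (3,4) g=2 f=5, (4,2) g=1 f=5, (4,3) g=2 f=5]; closed=[(3,2), (3,3)]

step 1: expand (3,3) (f=5, h=4) → closed; open now [(2,2) g=1 f=7, (2,3) g=2 f=7, (3,1) g=1 f=7, (3,4) g=2 f=5, (4,2) g=1 f=5, (4,3) g=2 f=5]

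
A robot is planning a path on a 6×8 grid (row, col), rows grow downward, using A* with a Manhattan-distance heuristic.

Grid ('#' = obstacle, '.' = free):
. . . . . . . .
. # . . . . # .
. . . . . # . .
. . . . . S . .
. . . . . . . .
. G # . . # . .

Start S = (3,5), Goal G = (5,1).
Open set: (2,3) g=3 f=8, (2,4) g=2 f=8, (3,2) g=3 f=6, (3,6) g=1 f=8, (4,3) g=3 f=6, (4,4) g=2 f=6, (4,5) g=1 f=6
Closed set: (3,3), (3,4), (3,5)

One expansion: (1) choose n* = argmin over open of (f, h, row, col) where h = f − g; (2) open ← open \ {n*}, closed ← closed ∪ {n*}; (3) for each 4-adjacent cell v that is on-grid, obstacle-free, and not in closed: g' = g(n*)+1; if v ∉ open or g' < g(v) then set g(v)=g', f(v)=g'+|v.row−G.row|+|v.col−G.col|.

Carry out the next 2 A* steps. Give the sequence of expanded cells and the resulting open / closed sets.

step 1: expand (3,2) (f=6, h=3) → closed; open now [(2,2) g=4 f=8, (2,3) g=3 f=8, (2,4) g=2 f=8, (3,1) g=4 f=6, (3,6) g=1 f=8, (4,2) g=4 f=6, (4,3) g=3 f=6, (4,4) g=2 f=6, (4,5) g=1 f=6]
step 2: expand (3,1) (f=6, h=2) → closed; open now [(2,1) g=5 f=8, (2,2) g=4 f=8, (2,3) g=3 f=8, (2,4) g=2 f=8, (3,0) g=5 f=8, (3,6) g=1 f=8, (4,1) g=5 f=6, (4,2) g=4 f=6, (4,3) g=3 f=6, (4,4) g=2 f=6, (4,5) g=1 f=6]

order=[(3,2) → (3,1)]; open=[(2,1) g=5 f=8, (2,2) g=4 f=8, (2,3) g=3 f=8, (2,4) g=2 f=8, (3,0) g=5 f=8, (3,6) g=1 f=8, (4,1) g=5 f=6, (4,2) g=4 f=6, (4,3) g=3 f=6, (4,4) g=2 f=6, (4,5) g=1 f=6]; closed=[(3,1), (3,2), (3,3), (3,4), (3,5)]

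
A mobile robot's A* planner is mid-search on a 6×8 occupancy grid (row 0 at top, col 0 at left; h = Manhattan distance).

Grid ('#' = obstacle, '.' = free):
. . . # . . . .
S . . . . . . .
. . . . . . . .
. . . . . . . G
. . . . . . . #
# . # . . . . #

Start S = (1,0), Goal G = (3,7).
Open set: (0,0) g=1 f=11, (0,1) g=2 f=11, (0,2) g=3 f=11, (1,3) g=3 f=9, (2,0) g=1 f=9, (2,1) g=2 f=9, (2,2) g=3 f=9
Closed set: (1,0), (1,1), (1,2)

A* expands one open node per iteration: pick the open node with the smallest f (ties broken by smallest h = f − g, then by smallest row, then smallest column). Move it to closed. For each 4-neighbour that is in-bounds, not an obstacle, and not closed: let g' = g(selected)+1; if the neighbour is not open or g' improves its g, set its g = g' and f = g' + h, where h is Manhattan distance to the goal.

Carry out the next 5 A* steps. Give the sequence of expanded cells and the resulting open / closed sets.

order=[(1,3) → (1,4) → (1,5) → (1,6) → (1,7)]; open=[(0,0) g=1 f=11, (0,1) g=2 f=11, (0,2) g=3 f=11, (0,4) g=5 f=11, (0,5) g=6 f=11, (0,6) g=7 f=11, (0,7) g=8 f=11, (2,0) g=1 f=9, (2,1) g=2 f=9, (2,2) g=3 f=9, (2,3) g=4 f=9, (2,4) g=5 f=9, (2,5) g=6 f=9, (2,6) g=7 f=9, (2,7) g=8 f=9]; closed=[(1,0), (1,1), (1,2), (1,3), (1,4), (1,5), (1,6), (1,7)]

step 1: expand (1,3) (f=9, h=6) → closed; open now [(0,0) g=1 f=11, (0,1) g=2 f=11, (0,2) g=3 f=11, (1,4) g=4 f=9, (2,0) g=1 f=9, (2,1) g=2 f=9, (2,2) g=3 f=9, (2,3) g=4 f=9]
step 2: expand (1,4) (f=9, h=5) → closed; open now [(0,0) g=1 f=11, (0,1) g=2 f=11, (0,2) g=3 f=11, (0,4) g=5 f=11, (1,5) g=5 f=9, (2,0) g=1 f=9, (2,1) g=2 f=9, (2,2) g=3 f=9, (2,3) g=4 f=9, (2,4) g=5 f=9]
step 3: expand (1,5) (f=9, h=4) → closed; open now [(0,0) g=1 f=11, (0,1) g=2 f=11, (0,2) g=3 f=11, (0,4) g=5 f=11, (0,5) g=6 f=11, (1,6) g=6 f=9, (2,0) g=1 f=9, (2,1) g=2 f=9, (2,2) g=3 f=9, (2,3) g=4 f=9, (2,4) g=5 f=9, (2,5) g=6 f=9]
step 4: expand (1,6) (f=9, h=3) → closed; open now [(0,0) g=1 f=11, (0,1) g=2 f=11, (0,2) g=3 f=11, (0,4) g=5 f=11, (0,5) g=6 f=11, (0,6) g=7 f=11, (1,7) g=7 f=9, (2,0) g=1 f=9, (2,1) g=2 f=9, (2,2) g=3 f=9, (2,3) g=4 f=9, (2,4) g=5 f=9, (2,5) g=6 f=9, (2,6) g=7 f=9]
step 5: expand (1,7) (f=9, h=2) → closed; open now [(0,0) g=1 f=11, (0,1) g=2 f=11, (0,2) g=3 f=11, (0,4) g=5 f=11, (0,5) g=6 f=11, (0,6) g=7 f=11, (0,7) g=8 f=11, (2,0) g=1 f=9, (2,1) g=2 f=9, (2,2) g=3 f=9, (2,3) g=4 f=9, (2,4) g=5 f=9, (2,5) g=6 f=9, (2,6) g=7 f=9, (2,7) g=8 f=9]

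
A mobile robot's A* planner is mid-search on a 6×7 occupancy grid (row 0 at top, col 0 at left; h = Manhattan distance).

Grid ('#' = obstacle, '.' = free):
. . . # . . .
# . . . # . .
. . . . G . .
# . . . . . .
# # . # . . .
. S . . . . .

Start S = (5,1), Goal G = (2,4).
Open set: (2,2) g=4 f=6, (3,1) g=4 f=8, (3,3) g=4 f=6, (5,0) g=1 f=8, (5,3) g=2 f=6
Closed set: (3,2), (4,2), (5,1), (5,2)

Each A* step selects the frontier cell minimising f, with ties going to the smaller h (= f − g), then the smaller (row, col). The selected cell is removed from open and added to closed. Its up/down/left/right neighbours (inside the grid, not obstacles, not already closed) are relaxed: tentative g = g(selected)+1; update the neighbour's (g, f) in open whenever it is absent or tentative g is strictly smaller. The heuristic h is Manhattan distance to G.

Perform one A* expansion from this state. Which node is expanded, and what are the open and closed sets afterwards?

step 1: expand (2,2) (f=6, h=2) → closed; open now [(1,2) g=5 f=8, (2,1) g=5 f=8, (2,3) g=5 f=6, (3,1) g=4 f=8, (3,3) g=4 f=6, (5,0) g=1 f=8, (5,3) g=2 f=6]

expanded=(2,2); open=[(1,2) g=5 f=8, (2,1) g=5 f=8, (2,3) g=5 f=6, (3,1) g=4 f=8, (3,3) g=4 f=6, (5,0) g=1 f=8, (5,3) g=2 f=6]; closed=[(2,2), (3,2), (4,2), (5,1), (5,2)]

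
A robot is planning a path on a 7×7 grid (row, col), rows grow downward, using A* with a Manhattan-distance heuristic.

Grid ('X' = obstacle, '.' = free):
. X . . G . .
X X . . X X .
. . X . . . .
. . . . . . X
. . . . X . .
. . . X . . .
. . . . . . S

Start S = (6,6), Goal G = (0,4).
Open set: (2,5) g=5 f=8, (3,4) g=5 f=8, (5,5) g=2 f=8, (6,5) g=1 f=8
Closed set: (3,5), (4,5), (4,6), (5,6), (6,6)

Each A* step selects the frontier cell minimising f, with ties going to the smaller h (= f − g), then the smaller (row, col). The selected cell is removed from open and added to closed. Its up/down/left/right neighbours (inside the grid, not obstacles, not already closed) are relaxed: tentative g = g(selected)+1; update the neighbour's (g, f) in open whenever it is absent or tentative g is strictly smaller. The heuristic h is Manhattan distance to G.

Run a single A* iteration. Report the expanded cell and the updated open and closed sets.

expanded=(2,5); open=[(2,4) g=6 f=8, (2,6) g=6 f=10, (3,4) g=5 f=8, (5,5) g=2 f=8, (6,5) g=1 f=8]; closed=[(2,5), (3,5), (4,5), (4,6), (5,6), (6,6)]

step 1: expand (2,5) (f=8, h=3) → closed; open now [(2,4) g=6 f=8, (2,6) g=6 f=10, (3,4) g=5 f=8, (5,5) g=2 f=8, (6,5) g=1 f=8]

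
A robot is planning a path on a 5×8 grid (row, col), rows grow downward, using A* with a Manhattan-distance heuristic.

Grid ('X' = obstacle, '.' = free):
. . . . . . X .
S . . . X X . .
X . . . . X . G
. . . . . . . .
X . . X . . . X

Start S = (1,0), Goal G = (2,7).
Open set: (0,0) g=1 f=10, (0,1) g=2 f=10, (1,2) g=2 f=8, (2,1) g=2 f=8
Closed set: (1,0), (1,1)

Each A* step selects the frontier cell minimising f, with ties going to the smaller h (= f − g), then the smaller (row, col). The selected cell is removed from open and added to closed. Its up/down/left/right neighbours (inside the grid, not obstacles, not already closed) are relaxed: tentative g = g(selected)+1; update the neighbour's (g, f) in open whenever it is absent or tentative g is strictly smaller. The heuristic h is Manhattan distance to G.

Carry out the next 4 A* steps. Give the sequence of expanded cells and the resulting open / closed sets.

order=[(1,2) → (1,3) → (2,3) → (2,4)]; open=[(0,0) g=1 f=10, (0,1) g=2 f=10, (0,2) g=3 f=10, (0,3) g=4 f=10, (2,1) g=2 f=8, (2,2) g=3 f=8, (3,3) g=5 f=10, (3,4) g=6 f=10]; closed=[(1,0), (1,1), (1,2), (1,3), (2,3), (2,4)]

step 1: expand (1,2) (f=8, h=6) → closed; open now [(0,0) g=1 f=10, (0,1) g=2 f=10, (0,2) g=3 f=10, (1,3) g=3 f=8, (2,1) g=2 f=8, (2,2) g=3 f=8]
step 2: expand (1,3) (f=8, h=5) → closed; open now [(0,0) g=1 f=10, (0,1) g=2 f=10, (0,2) g=3 f=10, (0,3) g=4 f=10, (2,1) g=2 f=8, (2,2) g=3 f=8, (2,3) g=4 f=8]
step 3: expand (2,3) (f=8, h=4) → closed; open now [(0,0) g=1 f=10, (0,1) g=2 f=10, (0,2) g=3 f=10, (0,3) g=4 f=10, (2,1) g=2 f=8, (2,2) g=3 f=8, (2,4) g=5 f=8, (3,3) g=5 f=10]
step 4: expand (2,4) (f=8, h=3) → closed; open now [(0,0) g=1 f=10, (0,1) g=2 f=10, (0,2) g=3 f=10, (0,3) g=4 f=10, (2,1) g=2 f=8, (2,2) g=3 f=8, (3,3) g=5 f=10, (3,4) g=6 f=10]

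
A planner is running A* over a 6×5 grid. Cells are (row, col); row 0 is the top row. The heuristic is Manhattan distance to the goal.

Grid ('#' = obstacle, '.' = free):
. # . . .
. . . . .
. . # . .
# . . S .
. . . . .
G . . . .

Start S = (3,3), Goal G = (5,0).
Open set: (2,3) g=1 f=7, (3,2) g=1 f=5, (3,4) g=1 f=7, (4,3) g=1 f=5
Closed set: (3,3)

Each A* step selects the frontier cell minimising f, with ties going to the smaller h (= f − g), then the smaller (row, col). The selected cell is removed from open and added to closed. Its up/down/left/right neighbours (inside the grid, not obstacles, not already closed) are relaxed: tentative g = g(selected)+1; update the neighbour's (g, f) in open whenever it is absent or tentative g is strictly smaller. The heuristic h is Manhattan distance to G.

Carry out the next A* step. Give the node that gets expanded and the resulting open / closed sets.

expanded=(3,2); open=[(2,3) g=1 f=7, (3,1) g=2 f=5, (3,4) g=1 f=7, (4,2) g=2 f=5, (4,3) g=1 f=5]; closed=[(3,2), (3,3)]

step 1: expand (3,2) (f=5, h=4) → closed; open now [(2,3) g=1 f=7, (3,1) g=2 f=5, (3,4) g=1 f=7, (4,2) g=2 f=5, (4,3) g=1 f=5]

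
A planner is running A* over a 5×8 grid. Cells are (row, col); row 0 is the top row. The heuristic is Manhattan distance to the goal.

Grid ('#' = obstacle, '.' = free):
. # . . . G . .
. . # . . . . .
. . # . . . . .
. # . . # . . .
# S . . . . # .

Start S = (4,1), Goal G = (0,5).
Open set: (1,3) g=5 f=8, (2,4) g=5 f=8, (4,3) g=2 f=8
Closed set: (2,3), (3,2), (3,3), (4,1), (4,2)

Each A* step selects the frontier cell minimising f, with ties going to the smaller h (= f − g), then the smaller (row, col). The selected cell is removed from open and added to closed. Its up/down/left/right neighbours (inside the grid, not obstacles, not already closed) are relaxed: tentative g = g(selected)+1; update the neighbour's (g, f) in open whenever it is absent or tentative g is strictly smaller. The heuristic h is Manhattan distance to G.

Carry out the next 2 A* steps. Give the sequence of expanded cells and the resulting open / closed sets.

step 1: expand (1,3) (f=8, h=3) → closed; open now [(0,3) g=6 f=8, (1,4) g=6 f=8, (2,4) g=5 f=8, (4,3) g=2 f=8]
step 2: expand (0,3) (f=8, h=2) → closed; open now [(0,2) g=7 f=10, (0,4) g=7 f=8, (1,4) g=6 f=8, (2,4) g=5 f=8, (4,3) g=2 f=8]

order=[(1,3) → (0,3)]; open=[(0,2) g=7 f=10, (0,4) g=7 f=8, (1,4) g=6 f=8, (2,4) g=5 f=8, (4,3) g=2 f=8]; closed=[(0,3), (1,3), (2,3), (3,2), (3,3), (4,1), (4,2)]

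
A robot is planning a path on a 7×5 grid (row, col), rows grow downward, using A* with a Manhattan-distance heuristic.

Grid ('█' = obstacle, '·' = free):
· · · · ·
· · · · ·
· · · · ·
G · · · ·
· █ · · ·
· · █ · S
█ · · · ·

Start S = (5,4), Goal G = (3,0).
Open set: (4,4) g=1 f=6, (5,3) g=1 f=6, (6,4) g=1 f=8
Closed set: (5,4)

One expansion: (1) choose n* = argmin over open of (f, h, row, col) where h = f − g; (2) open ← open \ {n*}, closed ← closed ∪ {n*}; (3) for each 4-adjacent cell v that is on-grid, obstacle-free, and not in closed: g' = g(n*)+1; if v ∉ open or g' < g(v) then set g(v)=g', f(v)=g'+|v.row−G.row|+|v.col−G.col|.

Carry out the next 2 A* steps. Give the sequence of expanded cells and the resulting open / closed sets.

step 1: expand (4,4) (f=6, h=5) → closed; open now [(3,4) g=2 f=6, (4,3) g=2 f=6, (5,3) g=1 f=6, (6,4) g=1 f=8]
step 2: expand (3,4) (f=6, h=4) → closed; open now [(2,4) g=3 f=8, (3,3) g=3 f=6, (4,3) g=2 f=6, (5,3) g=1 f=6, (6,4) g=1 f=8]

order=[(4,4) → (3,4)]; open=[(2,4) g=3 f=8, (3,3) g=3 f=6, (4,3) g=2 f=6, (5,3) g=1 f=6, (6,4) g=1 f=8]; closed=[(3,4), (4,4), (5,4)]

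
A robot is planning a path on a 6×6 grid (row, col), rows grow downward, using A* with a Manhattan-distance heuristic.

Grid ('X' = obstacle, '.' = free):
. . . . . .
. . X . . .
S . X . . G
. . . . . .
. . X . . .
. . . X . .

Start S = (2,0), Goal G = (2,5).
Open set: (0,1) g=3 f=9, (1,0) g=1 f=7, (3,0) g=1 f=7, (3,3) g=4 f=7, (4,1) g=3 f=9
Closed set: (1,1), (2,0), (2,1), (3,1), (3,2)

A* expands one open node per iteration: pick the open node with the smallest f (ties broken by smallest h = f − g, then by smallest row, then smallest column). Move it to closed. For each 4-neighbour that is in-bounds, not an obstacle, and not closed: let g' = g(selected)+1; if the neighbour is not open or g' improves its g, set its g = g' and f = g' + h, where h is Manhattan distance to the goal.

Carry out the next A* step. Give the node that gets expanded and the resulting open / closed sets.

expanded=(3,3); open=[(0,1) g=3 f=9, (1,0) g=1 f=7, (2,3) g=5 f=7, (3,0) g=1 f=7, (3,4) g=5 f=7, (4,1) g=3 f=9, (4,3) g=5 f=9]; closed=[(1,1), (2,0), (2,1), (3,1), (3,2), (3,3)]

step 1: expand (3,3) (f=7, h=3) → closed; open now [(0,1) g=3 f=9, (1,0) g=1 f=7, (2,3) g=5 f=7, (3,0) g=1 f=7, (3,4) g=5 f=7, (4,1) g=3 f=9, (4,3) g=5 f=9]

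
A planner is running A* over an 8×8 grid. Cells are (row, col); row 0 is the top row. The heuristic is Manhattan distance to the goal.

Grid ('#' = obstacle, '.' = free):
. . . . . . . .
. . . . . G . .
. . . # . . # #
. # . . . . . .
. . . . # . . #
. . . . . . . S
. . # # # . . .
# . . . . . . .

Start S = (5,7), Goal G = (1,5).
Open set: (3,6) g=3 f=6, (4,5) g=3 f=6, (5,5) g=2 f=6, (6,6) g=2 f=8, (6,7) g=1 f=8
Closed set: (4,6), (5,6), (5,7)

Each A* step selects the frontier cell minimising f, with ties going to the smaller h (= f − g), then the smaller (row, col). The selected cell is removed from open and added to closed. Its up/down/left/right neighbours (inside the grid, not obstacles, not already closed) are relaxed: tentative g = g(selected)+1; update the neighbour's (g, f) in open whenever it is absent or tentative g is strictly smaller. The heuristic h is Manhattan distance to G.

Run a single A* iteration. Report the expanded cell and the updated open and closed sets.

step 1: expand (3,6) (f=6, h=3) → closed; open now [(3,5) g=4 f=6, (3,7) g=4 f=8, (4,5) g=3 f=6, (5,5) g=2 f=6, (6,6) g=2 f=8, (6,7) g=1 f=8]

expanded=(3,6); open=[(3,5) g=4 f=6, (3,7) g=4 f=8, (4,5) g=3 f=6, (5,5) g=2 f=6, (6,6) g=2 f=8, (6,7) g=1 f=8]; closed=[(3,6), (4,6), (5,6), (5,7)]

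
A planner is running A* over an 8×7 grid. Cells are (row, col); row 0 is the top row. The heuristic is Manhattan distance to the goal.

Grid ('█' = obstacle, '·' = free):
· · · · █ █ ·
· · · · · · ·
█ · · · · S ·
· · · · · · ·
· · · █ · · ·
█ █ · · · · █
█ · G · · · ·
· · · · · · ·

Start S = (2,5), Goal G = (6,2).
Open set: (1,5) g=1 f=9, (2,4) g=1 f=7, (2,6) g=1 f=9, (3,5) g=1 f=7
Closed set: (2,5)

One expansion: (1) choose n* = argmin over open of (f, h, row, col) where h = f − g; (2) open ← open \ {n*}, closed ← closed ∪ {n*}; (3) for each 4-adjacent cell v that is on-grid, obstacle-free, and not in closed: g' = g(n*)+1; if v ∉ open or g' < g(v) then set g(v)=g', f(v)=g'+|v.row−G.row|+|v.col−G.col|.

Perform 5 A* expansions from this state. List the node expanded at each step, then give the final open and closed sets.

step 1: expand (2,4) (f=7, h=6) → closed; open now [(1,4) g=2 f=9, (1,5) g=1 f=9, (2,3) g=2 f=7, (2,6) g=1 f=9, (3,4) g=2 f=7, (3,5) g=1 f=7]
step 2: expand (2,3) (f=7, h=5) → closed; open now [(1,3) g=3 f=9, (1,4) g=2 f=9, (1,5) g=1 f=9, (2,2) g=3 f=7, (2,6) g=1 f=9, (3,3) g=3 f=7, (3,4) g=2 f=7, (3,5) g=1 f=7]
step 3: expand (2,2) (f=7, h=4) → closed; open now [(1,2) g=4 f=9, (1,3) g=3 f=9, (1,4) g=2 f=9, (1,5) g=1 f=9, (2,1) g=4 f=9, (2,6) g=1 f=9, (3,2) g=4 f=7, (3,3) g=3 f=7, (3,4) g=2 f=7, (3,5) g=1 f=7]
step 4: expand (3,2) (f=7, h=3) → closed; open now [(1,2) g=4 f=9, (1,3) g=3 f=9, (1,4) g=2 f=9, (1,5) g=1 f=9, (2,1) g=4 f=9, (2,6) g=1 f=9, (3,1) g=5 f=9, (3,3) g=3 f=7, (3,4) g=2 f=7, (3,5) g=1 f=7, (4,2) g=5 f=7]
step 5: expand (4,2) (f=7, h=2) → closed; open now [(1,2) g=4 f=9, (1,3) g=3 f=9, (1,4) g=2 f=9, (1,5) g=1 f=9, (2,1) g=4 f=9, (2,6) g=1 f=9, (3,1) g=5 f=9, (3,3) g=3 f=7, (3,4) g=2 f=7, (3,5) g=1 f=7, (4,1) g=6 f=9, (5,2) g=6 f=7]

order=[(2,4) → (2,3) → (2,2) → (3,2) → (4,2)]; open=[(1,2) g=4 f=9, (1,3) g=3 f=9, (1,4) g=2 f=9, (1,5) g=1 f=9, (2,1) g=4 f=9, (2,6) g=1 f=9, (3,1) g=5 f=9, (3,3) g=3 f=7, (3,4) g=2 f=7, (3,5) g=1 f=7, (4,1) g=6 f=9, (5,2) g=6 f=7]; closed=[(2,2), (2,3), (2,4), (2,5), (3,2), (4,2)]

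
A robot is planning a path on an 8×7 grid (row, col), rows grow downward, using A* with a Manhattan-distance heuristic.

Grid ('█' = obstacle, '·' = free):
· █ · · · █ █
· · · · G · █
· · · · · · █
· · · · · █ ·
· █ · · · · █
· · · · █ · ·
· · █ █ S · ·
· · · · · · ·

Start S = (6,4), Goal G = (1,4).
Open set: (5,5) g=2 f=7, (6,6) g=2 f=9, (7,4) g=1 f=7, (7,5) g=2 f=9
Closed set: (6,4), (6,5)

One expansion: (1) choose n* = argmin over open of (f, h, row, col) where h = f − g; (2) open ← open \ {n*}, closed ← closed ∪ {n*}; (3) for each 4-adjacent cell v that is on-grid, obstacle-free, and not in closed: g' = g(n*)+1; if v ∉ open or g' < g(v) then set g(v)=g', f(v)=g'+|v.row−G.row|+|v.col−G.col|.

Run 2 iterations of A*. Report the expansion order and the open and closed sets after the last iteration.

step 1: expand (5,5) (f=7, h=5) → closed; open now [(4,5) g=3 f=7, (5,6) g=3 f=9, (6,6) g=2 f=9, (7,4) g=1 f=7, (7,5) g=2 f=9]
step 2: expand (4,5) (f=7, h=4) → closed; open now [(4,4) g=4 f=7, (5,6) g=3 f=9, (6,6) g=2 f=9, (7,4) g=1 f=7, (7,5) g=2 f=9]

order=[(5,5) → (4,5)]; open=[(4,4) g=4 f=7, (5,6) g=3 f=9, (6,6) g=2 f=9, (7,4) g=1 f=7, (7,5) g=2 f=9]; closed=[(4,5), (5,5), (6,4), (6,5)]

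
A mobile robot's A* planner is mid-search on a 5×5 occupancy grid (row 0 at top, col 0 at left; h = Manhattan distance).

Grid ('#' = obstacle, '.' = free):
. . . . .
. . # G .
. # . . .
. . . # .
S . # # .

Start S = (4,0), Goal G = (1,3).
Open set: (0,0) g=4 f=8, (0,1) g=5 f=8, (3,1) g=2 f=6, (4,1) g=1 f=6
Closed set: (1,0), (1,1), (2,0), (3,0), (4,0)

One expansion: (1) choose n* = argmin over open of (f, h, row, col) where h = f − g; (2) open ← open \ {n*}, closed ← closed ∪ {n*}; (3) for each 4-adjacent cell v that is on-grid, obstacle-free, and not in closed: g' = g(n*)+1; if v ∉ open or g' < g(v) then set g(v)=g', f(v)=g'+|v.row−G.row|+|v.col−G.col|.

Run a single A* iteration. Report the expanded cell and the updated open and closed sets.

step 1: expand (3,1) (f=6, h=4) → closed; open now [(0,0) g=4 f=8, (0,1) g=5 f=8, (3,2) g=3 f=6, (4,1) g=1 f=6]

expanded=(3,1); open=[(0,0) g=4 f=8, (0,1) g=5 f=8, (3,2) g=3 f=6, (4,1) g=1 f=6]; closed=[(1,0), (1,1), (2,0), (3,0), (3,1), (4,0)]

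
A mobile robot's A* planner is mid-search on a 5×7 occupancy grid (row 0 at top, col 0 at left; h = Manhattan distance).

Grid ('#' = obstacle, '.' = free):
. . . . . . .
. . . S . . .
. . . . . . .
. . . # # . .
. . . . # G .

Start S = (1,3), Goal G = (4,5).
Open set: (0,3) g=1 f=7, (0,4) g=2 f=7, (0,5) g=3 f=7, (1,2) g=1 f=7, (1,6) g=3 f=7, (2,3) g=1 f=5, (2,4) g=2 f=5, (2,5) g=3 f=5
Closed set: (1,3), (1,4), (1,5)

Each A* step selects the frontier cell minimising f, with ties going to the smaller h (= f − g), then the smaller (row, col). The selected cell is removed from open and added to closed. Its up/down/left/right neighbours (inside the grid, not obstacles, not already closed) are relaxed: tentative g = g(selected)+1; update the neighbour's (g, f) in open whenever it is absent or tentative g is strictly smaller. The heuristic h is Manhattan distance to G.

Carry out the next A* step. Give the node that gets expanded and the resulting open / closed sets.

expanded=(2,5); open=[(0,3) g=1 f=7, (0,4) g=2 f=7, (0,5) g=3 f=7, (1,2) g=1 f=7, (1,6) g=3 f=7, (2,3) g=1 f=5, (2,4) g=2 f=5, (2,6) g=4 f=7, (3,5) g=4 f=5]; closed=[(1,3), (1,4), (1,5), (2,5)]

step 1: expand (2,5) (f=5, h=2) → closed; open now [(0,3) g=1 f=7, (0,4) g=2 f=7, (0,5) g=3 f=7, (1,2) g=1 f=7, (1,6) g=3 f=7, (2,3) g=1 f=5, (2,4) g=2 f=5, (2,6) g=4 f=7, (3,5) g=4 f=5]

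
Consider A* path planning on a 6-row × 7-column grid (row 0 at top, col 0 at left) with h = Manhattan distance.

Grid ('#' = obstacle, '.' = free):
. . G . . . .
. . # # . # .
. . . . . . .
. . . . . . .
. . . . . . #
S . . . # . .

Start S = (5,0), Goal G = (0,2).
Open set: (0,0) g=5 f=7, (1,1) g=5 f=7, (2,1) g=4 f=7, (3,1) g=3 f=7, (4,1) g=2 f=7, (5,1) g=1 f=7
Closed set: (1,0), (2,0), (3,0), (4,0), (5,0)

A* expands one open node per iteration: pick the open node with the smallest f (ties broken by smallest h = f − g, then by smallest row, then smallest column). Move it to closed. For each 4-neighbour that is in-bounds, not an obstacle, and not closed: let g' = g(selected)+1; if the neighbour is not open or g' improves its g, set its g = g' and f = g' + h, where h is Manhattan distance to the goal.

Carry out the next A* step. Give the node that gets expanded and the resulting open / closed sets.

step 1: expand (0,0) (f=7, h=2) → closed; open now [(0,1) g=6 f=7, (1,1) g=5 f=7, (2,1) g=4 f=7, (3,1) g=3 f=7, (4,1) g=2 f=7, (5,1) g=1 f=7]

expanded=(0,0); open=[(0,1) g=6 f=7, (1,1) g=5 f=7, (2,1) g=4 f=7, (3,1) g=3 f=7, (4,1) g=2 f=7, (5,1) g=1 f=7]; closed=[(0,0), (1,0), (2,0), (3,0), (4,0), (5,0)]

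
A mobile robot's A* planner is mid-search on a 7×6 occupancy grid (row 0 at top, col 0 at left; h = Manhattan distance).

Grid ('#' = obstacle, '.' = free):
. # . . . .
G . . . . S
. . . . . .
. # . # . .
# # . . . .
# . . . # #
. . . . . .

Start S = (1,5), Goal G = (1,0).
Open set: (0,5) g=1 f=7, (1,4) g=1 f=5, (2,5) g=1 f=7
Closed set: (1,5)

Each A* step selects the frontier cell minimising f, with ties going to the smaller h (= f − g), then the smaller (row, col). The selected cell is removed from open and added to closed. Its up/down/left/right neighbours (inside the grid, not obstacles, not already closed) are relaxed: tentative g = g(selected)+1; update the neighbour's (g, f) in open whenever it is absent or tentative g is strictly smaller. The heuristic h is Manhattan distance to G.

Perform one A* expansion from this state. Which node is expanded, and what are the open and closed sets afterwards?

expanded=(1,4); open=[(0,4) g=2 f=7, (0,5) g=1 f=7, (1,3) g=2 f=5, (2,4) g=2 f=7, (2,5) g=1 f=7]; closed=[(1,4), (1,5)]

step 1: expand (1,4) (f=5, h=4) → closed; open now [(0,4) g=2 f=7, (0,5) g=1 f=7, (1,3) g=2 f=5, (2,4) g=2 f=7, (2,5) g=1 f=7]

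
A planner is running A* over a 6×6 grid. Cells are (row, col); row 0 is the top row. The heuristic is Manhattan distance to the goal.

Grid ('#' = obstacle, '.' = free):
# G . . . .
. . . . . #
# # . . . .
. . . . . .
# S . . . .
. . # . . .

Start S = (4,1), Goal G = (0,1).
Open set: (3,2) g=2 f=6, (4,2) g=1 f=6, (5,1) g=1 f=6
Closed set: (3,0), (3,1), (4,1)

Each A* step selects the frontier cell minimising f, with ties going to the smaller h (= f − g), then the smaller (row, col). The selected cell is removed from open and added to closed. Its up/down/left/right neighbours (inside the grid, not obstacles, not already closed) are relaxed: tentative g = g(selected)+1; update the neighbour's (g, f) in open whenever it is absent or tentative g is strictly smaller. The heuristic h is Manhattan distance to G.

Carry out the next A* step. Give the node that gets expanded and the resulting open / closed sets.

step 1: expand (3,2) (f=6, h=4) → closed; open now [(2,2) g=3 f=6, (3,3) g=3 f=8, (4,2) g=1 f=6, (5,1) g=1 f=6]

expanded=(3,2); open=[(2,2) g=3 f=6, (3,3) g=3 f=8, (4,2) g=1 f=6, (5,1) g=1 f=6]; closed=[(3,0), (3,1), (3,2), (4,1)]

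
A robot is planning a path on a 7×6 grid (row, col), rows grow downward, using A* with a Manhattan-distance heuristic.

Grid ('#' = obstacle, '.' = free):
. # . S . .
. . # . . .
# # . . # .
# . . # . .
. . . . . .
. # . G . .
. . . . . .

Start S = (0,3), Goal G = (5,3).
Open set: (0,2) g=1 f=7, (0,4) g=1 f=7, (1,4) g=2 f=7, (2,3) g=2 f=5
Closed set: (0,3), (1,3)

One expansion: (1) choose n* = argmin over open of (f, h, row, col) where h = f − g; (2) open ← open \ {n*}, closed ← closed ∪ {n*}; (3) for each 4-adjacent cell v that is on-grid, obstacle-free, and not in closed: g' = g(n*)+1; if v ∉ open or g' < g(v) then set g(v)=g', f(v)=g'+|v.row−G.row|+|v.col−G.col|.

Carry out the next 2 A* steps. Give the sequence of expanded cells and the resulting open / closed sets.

order=[(2,3) → (2,2)]; open=[(0,2) g=1 f=7, (0,4) g=1 f=7, (1,4) g=2 f=7, (3,2) g=4 f=7]; closed=[(0,3), (1,3), (2,2), (2,3)]

step 1: expand (2,3) (f=5, h=3) → closed; open now [(0,2) g=1 f=7, (0,4) g=1 f=7, (1,4) g=2 f=7, (2,2) g=3 f=7]
step 2: expand (2,2) (f=7, h=4) → closed; open now [(0,2) g=1 f=7, (0,4) g=1 f=7, (1,4) g=2 f=7, (3,2) g=4 f=7]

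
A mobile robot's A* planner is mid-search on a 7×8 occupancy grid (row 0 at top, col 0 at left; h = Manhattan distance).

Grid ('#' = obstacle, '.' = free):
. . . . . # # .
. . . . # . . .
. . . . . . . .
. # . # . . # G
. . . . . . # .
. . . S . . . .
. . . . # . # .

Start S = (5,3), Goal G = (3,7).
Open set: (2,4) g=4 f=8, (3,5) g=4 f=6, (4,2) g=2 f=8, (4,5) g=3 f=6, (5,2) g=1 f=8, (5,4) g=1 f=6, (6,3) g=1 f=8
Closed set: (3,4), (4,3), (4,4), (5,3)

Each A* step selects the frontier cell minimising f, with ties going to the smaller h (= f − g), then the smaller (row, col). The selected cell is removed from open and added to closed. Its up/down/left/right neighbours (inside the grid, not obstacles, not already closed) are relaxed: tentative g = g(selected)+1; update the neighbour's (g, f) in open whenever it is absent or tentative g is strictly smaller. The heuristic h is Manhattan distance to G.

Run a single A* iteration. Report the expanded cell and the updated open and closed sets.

step 1: expand (3,5) (f=6, h=2) → closed; open now [(2,4) g=4 f=8, (2,5) g=5 f=8, (4,2) g=2 f=8, (4,5) g=3 f=6, (5,2) g=1 f=8, (5,4) g=1 f=6, (6,3) g=1 f=8]

expanded=(3,5); open=[(2,4) g=4 f=8, (2,5) g=5 f=8, (4,2) g=2 f=8, (4,5) g=3 f=6, (5,2) g=1 f=8, (5,4) g=1 f=6, (6,3) g=1 f=8]; closed=[(3,4), (3,5), (4,3), (4,4), (5,3)]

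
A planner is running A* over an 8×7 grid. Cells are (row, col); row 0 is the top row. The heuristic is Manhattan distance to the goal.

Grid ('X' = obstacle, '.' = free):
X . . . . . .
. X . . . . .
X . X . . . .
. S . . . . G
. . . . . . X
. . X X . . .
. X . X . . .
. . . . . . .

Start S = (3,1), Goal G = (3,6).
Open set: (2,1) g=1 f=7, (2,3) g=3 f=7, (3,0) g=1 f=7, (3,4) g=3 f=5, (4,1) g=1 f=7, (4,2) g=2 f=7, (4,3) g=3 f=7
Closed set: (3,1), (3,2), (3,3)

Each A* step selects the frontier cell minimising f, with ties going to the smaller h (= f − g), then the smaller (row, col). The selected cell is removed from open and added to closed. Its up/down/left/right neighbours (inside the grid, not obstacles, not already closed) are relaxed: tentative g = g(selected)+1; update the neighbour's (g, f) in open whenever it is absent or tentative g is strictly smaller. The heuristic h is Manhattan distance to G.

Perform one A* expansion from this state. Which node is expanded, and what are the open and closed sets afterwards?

step 1: expand (3,4) (f=5, h=2) → closed; open now [(2,1) g=1 f=7, (2,3) g=3 f=7, (2,4) g=4 f=7, (3,0) g=1 f=7, (3,5) g=4 f=5, (4,1) g=1 f=7, (4,2) g=2 f=7, (4,3) g=3 f=7, (4,4) g=4 f=7]

expanded=(3,4); open=[(2,1) g=1 f=7, (2,3) g=3 f=7, (2,4) g=4 f=7, (3,0) g=1 f=7, (3,5) g=4 f=5, (4,1) g=1 f=7, (4,2) g=2 f=7, (4,3) g=3 f=7, (4,4) g=4 f=7]; closed=[(3,1), (3,2), (3,3), (3,4)]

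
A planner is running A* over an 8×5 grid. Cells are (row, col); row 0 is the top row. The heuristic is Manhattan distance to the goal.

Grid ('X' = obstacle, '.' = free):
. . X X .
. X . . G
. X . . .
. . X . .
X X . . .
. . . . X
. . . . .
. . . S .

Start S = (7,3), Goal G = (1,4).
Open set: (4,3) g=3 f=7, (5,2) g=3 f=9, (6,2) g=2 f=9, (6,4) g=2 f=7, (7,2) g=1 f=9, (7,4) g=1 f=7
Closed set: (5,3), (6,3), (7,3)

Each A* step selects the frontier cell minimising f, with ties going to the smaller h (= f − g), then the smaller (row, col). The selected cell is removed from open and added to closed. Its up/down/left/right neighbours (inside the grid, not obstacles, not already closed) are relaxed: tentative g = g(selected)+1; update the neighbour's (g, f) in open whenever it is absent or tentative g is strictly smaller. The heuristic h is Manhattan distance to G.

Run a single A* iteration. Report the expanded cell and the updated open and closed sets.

expanded=(4,3); open=[(3,3) g=4 f=7, (4,2) g=4 f=9, (4,4) g=4 f=7, (5,2) g=3 f=9, (6,2) g=2 f=9, (6,4) g=2 f=7, (7,2) g=1 f=9, (7,4) g=1 f=7]; closed=[(4,3), (5,3), (6,3), (7,3)]

step 1: expand (4,3) (f=7, h=4) → closed; open now [(3,3) g=4 f=7, (4,2) g=4 f=9, (4,4) g=4 f=7, (5,2) g=3 f=9, (6,2) g=2 f=9, (6,4) g=2 f=7, (7,2) g=1 f=9, (7,4) g=1 f=7]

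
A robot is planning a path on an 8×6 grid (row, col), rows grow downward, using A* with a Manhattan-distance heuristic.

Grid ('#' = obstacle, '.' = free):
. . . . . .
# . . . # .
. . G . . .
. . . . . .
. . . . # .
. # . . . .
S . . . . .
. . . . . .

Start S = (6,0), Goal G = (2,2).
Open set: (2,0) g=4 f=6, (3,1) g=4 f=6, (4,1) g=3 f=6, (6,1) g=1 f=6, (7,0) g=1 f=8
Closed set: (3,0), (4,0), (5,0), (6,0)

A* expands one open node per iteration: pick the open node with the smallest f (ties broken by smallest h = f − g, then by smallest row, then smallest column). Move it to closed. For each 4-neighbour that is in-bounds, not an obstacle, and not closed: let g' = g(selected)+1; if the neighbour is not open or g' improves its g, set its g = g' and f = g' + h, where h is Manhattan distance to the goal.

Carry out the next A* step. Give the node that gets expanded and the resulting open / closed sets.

step 1: expand (2,0) (f=6, h=2) → closed; open now [(2,1) g=5 f=6, (3,1) g=4 f=6, (4,1) g=3 f=6, (6,1) g=1 f=6, (7,0) g=1 f=8]

expanded=(2,0); open=[(2,1) g=5 f=6, (3,1) g=4 f=6, (4,1) g=3 f=6, (6,1) g=1 f=6, (7,0) g=1 f=8]; closed=[(2,0), (3,0), (4,0), (5,0), (6,0)]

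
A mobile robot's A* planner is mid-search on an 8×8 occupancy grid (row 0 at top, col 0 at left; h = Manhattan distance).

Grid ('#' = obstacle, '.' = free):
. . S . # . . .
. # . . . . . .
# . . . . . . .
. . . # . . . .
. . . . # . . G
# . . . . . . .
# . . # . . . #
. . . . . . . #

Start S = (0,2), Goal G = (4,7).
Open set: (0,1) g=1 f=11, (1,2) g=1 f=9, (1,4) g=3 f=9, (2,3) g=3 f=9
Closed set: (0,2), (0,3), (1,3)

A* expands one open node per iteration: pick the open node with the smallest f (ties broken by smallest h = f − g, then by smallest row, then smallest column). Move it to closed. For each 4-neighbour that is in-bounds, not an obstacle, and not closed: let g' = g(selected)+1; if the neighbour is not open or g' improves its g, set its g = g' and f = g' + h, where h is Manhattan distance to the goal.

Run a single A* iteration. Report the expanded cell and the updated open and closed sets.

expanded=(1,4); open=[(0,1) g=1 f=11, (1,2) g=1 f=9, (1,5) g=4 f=9, (2,3) g=3 f=9, (2,4) g=4 f=9]; closed=[(0,2), (0,3), (1,3), (1,4)]

step 1: expand (1,4) (f=9, h=6) → closed; open now [(0,1) g=1 f=11, (1,2) g=1 f=9, (1,5) g=4 f=9, (2,3) g=3 f=9, (2,4) g=4 f=9]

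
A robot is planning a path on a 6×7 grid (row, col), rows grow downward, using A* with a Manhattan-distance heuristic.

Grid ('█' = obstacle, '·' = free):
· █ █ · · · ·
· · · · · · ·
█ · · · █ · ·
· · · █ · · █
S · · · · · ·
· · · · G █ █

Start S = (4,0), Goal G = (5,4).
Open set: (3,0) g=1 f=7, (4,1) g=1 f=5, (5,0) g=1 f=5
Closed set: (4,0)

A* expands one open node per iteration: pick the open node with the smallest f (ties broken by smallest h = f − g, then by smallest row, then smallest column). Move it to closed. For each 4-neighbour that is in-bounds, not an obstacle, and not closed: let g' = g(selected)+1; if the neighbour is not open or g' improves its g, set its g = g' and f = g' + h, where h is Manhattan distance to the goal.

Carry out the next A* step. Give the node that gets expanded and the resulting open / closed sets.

expanded=(4,1); open=[(3,0) g=1 f=7, (3,1) g=2 f=7, (4,2) g=2 f=5, (5,0) g=1 f=5, (5,1) g=2 f=5]; closed=[(4,0), (4,1)]

step 1: expand (4,1) (f=5, h=4) → closed; open now [(3,0) g=1 f=7, (3,1) g=2 f=7, (4,2) g=2 f=5, (5,0) g=1 f=5, (5,1) g=2 f=5]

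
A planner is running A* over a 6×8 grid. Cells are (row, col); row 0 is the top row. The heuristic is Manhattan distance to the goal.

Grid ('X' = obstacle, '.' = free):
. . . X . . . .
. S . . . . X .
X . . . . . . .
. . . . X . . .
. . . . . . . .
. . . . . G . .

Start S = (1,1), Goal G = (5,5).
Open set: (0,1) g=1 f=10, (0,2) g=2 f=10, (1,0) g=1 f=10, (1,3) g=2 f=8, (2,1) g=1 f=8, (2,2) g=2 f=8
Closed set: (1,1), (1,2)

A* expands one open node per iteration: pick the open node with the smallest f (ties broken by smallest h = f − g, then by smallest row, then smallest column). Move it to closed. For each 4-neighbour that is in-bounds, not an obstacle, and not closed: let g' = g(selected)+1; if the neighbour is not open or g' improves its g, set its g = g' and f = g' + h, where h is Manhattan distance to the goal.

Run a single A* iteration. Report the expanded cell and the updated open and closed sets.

step 1: expand (1,3) (f=8, h=6) → closed; open now [(0,1) g=1 f=10, (0,2) g=2 f=10, (1,0) g=1 f=10, (1,4) g=3 f=8, (2,1) g=1 f=8, (2,2) g=2 f=8, (2,3) g=3 f=8]

expanded=(1,3); open=[(0,1) g=1 f=10, (0,2) g=2 f=10, (1,0) g=1 f=10, (1,4) g=3 f=8, (2,1) g=1 f=8, (2,2) g=2 f=8, (2,3) g=3 f=8]; closed=[(1,1), (1,2), (1,3)]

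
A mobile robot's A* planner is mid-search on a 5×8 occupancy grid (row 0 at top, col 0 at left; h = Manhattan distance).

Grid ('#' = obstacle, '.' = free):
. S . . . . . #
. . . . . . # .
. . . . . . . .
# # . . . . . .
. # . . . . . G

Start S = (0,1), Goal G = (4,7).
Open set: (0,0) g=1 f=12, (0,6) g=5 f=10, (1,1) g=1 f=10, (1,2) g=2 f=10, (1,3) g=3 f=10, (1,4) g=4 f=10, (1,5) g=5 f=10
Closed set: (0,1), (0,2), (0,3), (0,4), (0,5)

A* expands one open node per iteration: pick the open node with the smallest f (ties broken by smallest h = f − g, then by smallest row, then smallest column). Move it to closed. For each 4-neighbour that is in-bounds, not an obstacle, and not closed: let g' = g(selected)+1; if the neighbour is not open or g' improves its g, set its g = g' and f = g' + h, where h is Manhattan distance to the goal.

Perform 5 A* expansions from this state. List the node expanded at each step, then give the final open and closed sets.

step 1: expand (0,6) (f=10, h=5) → closed; open now [(0,0) g=1 f=12, (1,1) g=1 f=10, (1,2) g=2 f=10, (1,3) g=3 f=10, (1,4) g=4 f=10, (1,5) g=5 f=10]
step 2: expand (1,5) (f=10, h=5) → closed; open now [(0,0) g=1 f=12, (1,1) g=1 f=10, (1,2) g=2 f=10, (1,3) g=3 f=10, (1,4) g=4 f=10, (2,5) g=6 f=10]
step 3: expand (2,5) (f=10, h=4) → closed; open now [(0,0) g=1 f=12, (1,1) g=1 f=10, (1,2) g=2 f=10, (1,3) g=3 f=10, (1,4) g=4 f=10, (2,4) g=7 f=12, (2,6) g=7 f=10, (3,5) g=7 f=10]
step 4: expand (2,6) (f=10, h=3) → closed; open now [(0,0) g=1 f=12, (1,1) g=1 f=10, (1,2) g=2 f=10, (1,3) g=3 f=10, (1,4) g=4 f=10, (2,4) g=7 f=12, (2,7) g=8 f=10, (3,5) g=7 f=10, (3,6) g=8 f=10]
step 5: expand (2,7) (f=10, h=2) → closed; open now [(0,0) g=1 f=12, (1,1) g=1 f=10, (1,2) g=2 f=10, (1,3) g=3 f=10, (1,4) g=4 f=10, (1,7) g=9 f=12, (2,4) g=7 f=12, (3,5) g=7 f=10, (3,6) g=8 f=10, (3,7) g=9 f=10]

order=[(0,6) → (1,5) → (2,5) → (2,6) → (2,7)]; open=[(0,0) g=1 f=12, (1,1) g=1 f=10, (1,2) g=2 f=10, (1,3) g=3 f=10, (1,4) g=4 f=10, (1,7) g=9 f=12, (2,4) g=7 f=12, (3,5) g=7 f=10, (3,6) g=8 f=10, (3,7) g=9 f=10]; closed=[(0,1), (0,2), (0,3), (0,4), (0,5), (0,6), (1,5), (2,5), (2,6), (2,7)]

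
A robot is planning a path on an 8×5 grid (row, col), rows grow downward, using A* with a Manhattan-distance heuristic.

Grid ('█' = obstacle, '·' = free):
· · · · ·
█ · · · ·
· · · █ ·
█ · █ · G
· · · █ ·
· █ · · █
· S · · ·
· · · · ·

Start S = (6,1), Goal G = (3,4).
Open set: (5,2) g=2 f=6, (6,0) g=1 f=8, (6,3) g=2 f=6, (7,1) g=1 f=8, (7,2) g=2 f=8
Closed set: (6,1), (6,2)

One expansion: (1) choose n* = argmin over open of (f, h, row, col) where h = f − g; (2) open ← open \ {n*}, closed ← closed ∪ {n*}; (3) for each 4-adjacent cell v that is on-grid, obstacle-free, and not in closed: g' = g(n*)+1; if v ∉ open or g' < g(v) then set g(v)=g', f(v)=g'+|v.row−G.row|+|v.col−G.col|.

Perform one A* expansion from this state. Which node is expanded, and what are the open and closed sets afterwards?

step 1: expand (5,2) (f=6, h=4) → closed; open now [(4,2) g=3 f=6, (5,3) g=3 f=6, (6,0) g=1 f=8, (6,3) g=2 f=6, (7,1) g=1 f=8, (7,2) g=2 f=8]

expanded=(5,2); open=[(4,2) g=3 f=6, (5,3) g=3 f=6, (6,0) g=1 f=8, (6,3) g=2 f=6, (7,1) g=1 f=8, (7,2) g=2 f=8]; closed=[(5,2), (6,1), (6,2)]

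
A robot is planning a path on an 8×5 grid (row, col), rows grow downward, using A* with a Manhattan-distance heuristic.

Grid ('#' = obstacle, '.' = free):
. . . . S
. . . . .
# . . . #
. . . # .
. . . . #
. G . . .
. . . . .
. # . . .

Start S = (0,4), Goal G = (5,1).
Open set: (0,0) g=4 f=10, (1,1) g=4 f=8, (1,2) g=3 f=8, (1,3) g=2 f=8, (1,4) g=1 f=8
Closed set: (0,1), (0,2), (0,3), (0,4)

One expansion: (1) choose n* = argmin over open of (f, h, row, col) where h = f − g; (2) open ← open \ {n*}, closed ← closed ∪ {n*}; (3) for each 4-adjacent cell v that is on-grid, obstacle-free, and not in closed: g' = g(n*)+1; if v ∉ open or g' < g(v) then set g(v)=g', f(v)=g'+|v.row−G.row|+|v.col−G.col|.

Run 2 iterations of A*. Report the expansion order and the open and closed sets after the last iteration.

order=[(1,1) → (2,1)]; open=[(0,0) g=4 f=10, (1,0) g=5 f=10, (1,2) g=3 f=8, (1,3) g=2 f=8, (1,4) g=1 f=8, (2,2) g=6 f=10, (3,1) g=6 f=8]; closed=[(0,1), (0,2), (0,3), (0,4), (1,1), (2,1)]

step 1: expand (1,1) (f=8, h=4) → closed; open now [(0,0) g=4 f=10, (1,0) g=5 f=10, (1,2) g=3 f=8, (1,3) g=2 f=8, (1,4) g=1 f=8, (2,1) g=5 f=8]
step 2: expand (2,1) (f=8, h=3) → closed; open now [(0,0) g=4 f=10, (1,0) g=5 f=10, (1,2) g=3 f=8, (1,3) g=2 f=8, (1,4) g=1 f=8, (2,2) g=6 f=10, (3,1) g=6 f=8]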